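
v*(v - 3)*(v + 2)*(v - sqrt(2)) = v^4 - sqrt(2)*v^3 - v^3 - 6*v^2 + sqrt(2)*v^2 + 6*sqrt(2)*v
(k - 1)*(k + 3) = k^2 + 2*k - 3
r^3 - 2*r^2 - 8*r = r*(r - 4)*(r + 2)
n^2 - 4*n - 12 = (n - 6)*(n + 2)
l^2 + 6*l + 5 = (l + 1)*(l + 5)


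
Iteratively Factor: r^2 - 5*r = (r)*(r - 5)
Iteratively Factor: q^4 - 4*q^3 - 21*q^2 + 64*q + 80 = (q - 5)*(q^3 + q^2 - 16*q - 16) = (q - 5)*(q - 4)*(q^2 + 5*q + 4) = (q - 5)*(q - 4)*(q + 4)*(q + 1)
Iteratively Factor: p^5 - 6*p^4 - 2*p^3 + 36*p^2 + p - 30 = (p + 1)*(p^4 - 7*p^3 + 5*p^2 + 31*p - 30) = (p + 1)*(p + 2)*(p^3 - 9*p^2 + 23*p - 15) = (p - 3)*(p + 1)*(p + 2)*(p^2 - 6*p + 5) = (p - 3)*(p - 1)*(p + 1)*(p + 2)*(p - 5)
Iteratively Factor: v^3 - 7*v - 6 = (v + 2)*(v^2 - 2*v - 3) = (v - 3)*(v + 2)*(v + 1)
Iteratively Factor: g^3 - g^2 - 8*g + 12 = (g - 2)*(g^2 + g - 6) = (g - 2)*(g + 3)*(g - 2)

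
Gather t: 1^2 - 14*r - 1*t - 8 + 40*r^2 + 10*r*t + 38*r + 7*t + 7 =40*r^2 + 24*r + t*(10*r + 6)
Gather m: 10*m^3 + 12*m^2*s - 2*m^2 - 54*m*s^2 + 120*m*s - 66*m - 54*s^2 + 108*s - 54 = 10*m^3 + m^2*(12*s - 2) + m*(-54*s^2 + 120*s - 66) - 54*s^2 + 108*s - 54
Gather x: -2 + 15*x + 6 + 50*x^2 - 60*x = 50*x^2 - 45*x + 4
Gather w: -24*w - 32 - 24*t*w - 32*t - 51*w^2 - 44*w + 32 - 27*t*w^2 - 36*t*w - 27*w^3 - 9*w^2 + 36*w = -32*t - 27*w^3 + w^2*(-27*t - 60) + w*(-60*t - 32)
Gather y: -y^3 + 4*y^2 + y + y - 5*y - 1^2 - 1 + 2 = -y^3 + 4*y^2 - 3*y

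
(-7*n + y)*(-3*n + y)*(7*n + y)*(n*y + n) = 147*n^4*y + 147*n^4 - 49*n^3*y^2 - 49*n^3*y - 3*n^2*y^3 - 3*n^2*y^2 + n*y^4 + n*y^3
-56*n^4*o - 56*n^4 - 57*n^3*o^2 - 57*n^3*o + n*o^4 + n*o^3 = (-8*n + o)*(n + o)*(7*n + o)*(n*o + n)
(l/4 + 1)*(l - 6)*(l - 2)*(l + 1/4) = l^4/4 - 15*l^3/16 - 21*l^2/4 + 43*l/4 + 3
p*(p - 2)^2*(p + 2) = p^4 - 2*p^3 - 4*p^2 + 8*p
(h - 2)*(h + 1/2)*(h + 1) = h^3 - h^2/2 - 5*h/2 - 1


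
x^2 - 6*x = x*(x - 6)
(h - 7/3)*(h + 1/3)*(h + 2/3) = h^3 - 4*h^2/3 - 19*h/9 - 14/27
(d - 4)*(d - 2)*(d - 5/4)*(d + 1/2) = d^4 - 27*d^3/4 + 95*d^2/8 - 9*d/4 - 5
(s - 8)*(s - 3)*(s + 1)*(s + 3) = s^4 - 7*s^3 - 17*s^2 + 63*s + 72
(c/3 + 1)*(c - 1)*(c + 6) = c^3/3 + 8*c^2/3 + 3*c - 6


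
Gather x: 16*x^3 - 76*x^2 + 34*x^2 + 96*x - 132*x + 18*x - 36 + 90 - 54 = 16*x^3 - 42*x^2 - 18*x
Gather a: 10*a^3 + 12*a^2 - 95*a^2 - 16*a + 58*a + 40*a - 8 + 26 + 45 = 10*a^3 - 83*a^2 + 82*a + 63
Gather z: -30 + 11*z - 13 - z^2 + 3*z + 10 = -z^2 + 14*z - 33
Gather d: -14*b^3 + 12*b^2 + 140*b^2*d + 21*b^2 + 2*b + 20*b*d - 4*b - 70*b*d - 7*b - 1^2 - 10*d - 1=-14*b^3 + 33*b^2 - 9*b + d*(140*b^2 - 50*b - 10) - 2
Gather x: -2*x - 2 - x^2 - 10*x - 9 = -x^2 - 12*x - 11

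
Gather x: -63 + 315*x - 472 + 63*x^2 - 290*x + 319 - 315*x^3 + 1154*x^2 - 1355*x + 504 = -315*x^3 + 1217*x^2 - 1330*x + 288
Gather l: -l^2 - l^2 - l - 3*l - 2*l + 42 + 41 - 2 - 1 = -2*l^2 - 6*l + 80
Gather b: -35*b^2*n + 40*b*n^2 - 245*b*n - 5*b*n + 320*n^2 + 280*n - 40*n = -35*b^2*n + b*(40*n^2 - 250*n) + 320*n^2 + 240*n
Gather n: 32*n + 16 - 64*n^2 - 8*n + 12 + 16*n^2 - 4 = -48*n^2 + 24*n + 24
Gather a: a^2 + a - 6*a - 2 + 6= a^2 - 5*a + 4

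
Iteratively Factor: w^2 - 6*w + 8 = (w - 2)*(w - 4)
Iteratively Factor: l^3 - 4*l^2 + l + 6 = (l - 2)*(l^2 - 2*l - 3) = (l - 3)*(l - 2)*(l + 1)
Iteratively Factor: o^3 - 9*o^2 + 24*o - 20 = (o - 5)*(o^2 - 4*o + 4) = (o - 5)*(o - 2)*(o - 2)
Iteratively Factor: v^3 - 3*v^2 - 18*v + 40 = (v + 4)*(v^2 - 7*v + 10) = (v - 2)*(v + 4)*(v - 5)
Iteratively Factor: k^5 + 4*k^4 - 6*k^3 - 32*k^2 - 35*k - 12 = (k + 1)*(k^4 + 3*k^3 - 9*k^2 - 23*k - 12) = (k + 1)^2*(k^3 + 2*k^2 - 11*k - 12) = (k + 1)^2*(k + 4)*(k^2 - 2*k - 3) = (k - 3)*(k + 1)^2*(k + 4)*(k + 1)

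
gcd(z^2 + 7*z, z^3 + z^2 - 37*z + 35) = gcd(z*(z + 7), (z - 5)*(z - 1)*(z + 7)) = z + 7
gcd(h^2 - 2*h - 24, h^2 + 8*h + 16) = h + 4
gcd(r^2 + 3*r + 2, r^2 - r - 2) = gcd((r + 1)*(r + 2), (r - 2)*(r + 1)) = r + 1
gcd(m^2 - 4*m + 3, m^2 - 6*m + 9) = m - 3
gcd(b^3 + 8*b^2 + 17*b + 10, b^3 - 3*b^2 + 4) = b + 1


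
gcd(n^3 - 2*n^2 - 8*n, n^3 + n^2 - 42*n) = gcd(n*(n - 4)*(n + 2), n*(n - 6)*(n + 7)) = n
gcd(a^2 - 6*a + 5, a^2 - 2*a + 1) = a - 1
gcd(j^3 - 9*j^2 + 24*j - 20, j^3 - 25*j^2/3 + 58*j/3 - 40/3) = j^2 - 7*j + 10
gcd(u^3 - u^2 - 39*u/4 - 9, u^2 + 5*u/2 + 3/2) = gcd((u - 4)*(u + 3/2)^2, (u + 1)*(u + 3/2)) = u + 3/2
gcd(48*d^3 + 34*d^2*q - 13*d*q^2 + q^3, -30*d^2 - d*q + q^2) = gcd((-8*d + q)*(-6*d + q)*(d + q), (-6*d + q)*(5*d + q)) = -6*d + q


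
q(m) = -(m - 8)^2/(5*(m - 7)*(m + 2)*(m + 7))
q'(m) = (m - 8)^2/(5*(m - 7)*(m + 2)*(m + 7)^2) + (m - 8)^2/(5*(m - 7)*(m + 2)^2*(m + 7)) + (m - 8)^2/(5*(m - 7)^2*(m + 2)*(m + 7)) - (2*m - 16)/(5*(m - 7)*(m + 2)*(m + 7))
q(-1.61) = 1.02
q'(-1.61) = -2.90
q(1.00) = 0.07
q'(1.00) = -0.04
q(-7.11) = 5.76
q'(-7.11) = 53.11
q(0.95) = 0.07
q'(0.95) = -0.04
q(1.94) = 0.04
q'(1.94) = -0.02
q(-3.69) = -0.46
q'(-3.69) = -0.10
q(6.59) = 0.01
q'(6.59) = 0.01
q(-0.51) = 0.20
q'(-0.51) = -0.18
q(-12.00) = 0.08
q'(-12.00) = 0.02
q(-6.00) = -0.75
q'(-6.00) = 0.62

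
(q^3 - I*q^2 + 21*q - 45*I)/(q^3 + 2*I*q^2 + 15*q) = (q - 3*I)/q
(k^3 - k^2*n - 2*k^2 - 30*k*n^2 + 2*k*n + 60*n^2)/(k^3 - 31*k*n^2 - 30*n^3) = (k - 2)/(k + n)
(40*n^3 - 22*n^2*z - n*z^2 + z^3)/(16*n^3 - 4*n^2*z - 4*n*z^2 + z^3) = (5*n + z)/(2*n + z)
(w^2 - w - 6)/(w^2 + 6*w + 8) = (w - 3)/(w + 4)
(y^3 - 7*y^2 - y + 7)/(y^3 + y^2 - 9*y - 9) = (y^2 - 8*y + 7)/(y^2 - 9)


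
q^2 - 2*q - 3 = (q - 3)*(q + 1)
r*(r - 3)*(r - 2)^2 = r^4 - 7*r^3 + 16*r^2 - 12*r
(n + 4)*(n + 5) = n^2 + 9*n + 20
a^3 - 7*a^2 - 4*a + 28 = (a - 7)*(a - 2)*(a + 2)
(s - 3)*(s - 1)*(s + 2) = s^3 - 2*s^2 - 5*s + 6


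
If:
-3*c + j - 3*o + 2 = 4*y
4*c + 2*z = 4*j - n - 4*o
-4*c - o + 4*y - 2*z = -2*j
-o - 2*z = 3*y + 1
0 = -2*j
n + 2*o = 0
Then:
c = -6/11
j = 0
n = -40/11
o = 20/11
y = -5/11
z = -8/11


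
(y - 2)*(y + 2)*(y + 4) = y^3 + 4*y^2 - 4*y - 16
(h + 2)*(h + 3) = h^2 + 5*h + 6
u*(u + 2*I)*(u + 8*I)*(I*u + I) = I*u^4 - 10*u^3 + I*u^3 - 10*u^2 - 16*I*u^2 - 16*I*u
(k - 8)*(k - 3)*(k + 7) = k^3 - 4*k^2 - 53*k + 168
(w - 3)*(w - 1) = w^2 - 4*w + 3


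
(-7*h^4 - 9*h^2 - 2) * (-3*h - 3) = 21*h^5 + 21*h^4 + 27*h^3 + 27*h^2 + 6*h + 6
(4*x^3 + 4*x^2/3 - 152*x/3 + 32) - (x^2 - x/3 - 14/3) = 4*x^3 + x^2/3 - 151*x/3 + 110/3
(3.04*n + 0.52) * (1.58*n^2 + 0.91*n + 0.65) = 4.8032*n^3 + 3.588*n^2 + 2.4492*n + 0.338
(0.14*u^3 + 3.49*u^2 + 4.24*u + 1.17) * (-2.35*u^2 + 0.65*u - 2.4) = -0.329*u^5 - 8.1105*u^4 - 8.0315*u^3 - 8.3695*u^2 - 9.4155*u - 2.808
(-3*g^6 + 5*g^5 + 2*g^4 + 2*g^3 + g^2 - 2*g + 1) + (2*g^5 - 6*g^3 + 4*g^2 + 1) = -3*g^6 + 7*g^5 + 2*g^4 - 4*g^3 + 5*g^2 - 2*g + 2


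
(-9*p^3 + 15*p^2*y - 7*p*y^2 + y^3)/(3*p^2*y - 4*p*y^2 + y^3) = (-3*p + y)/y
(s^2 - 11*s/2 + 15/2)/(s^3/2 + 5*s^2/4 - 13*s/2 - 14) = 2*(2*s^2 - 11*s + 15)/(2*s^3 + 5*s^2 - 26*s - 56)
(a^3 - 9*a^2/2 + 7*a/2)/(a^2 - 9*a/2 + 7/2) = a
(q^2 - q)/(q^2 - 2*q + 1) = q/(q - 1)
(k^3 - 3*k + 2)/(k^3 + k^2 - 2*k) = (k - 1)/k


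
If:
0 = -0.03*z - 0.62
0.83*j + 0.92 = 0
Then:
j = -1.11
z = -20.67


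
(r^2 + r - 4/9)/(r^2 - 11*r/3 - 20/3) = (r - 1/3)/(r - 5)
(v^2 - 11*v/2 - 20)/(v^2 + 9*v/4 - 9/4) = 2*(2*v^2 - 11*v - 40)/(4*v^2 + 9*v - 9)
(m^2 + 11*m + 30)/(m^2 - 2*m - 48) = (m + 5)/(m - 8)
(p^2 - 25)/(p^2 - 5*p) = (p + 5)/p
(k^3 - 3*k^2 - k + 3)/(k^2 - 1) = k - 3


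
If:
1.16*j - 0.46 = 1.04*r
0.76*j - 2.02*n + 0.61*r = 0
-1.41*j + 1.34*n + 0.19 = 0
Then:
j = 0.02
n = -0.12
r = -0.42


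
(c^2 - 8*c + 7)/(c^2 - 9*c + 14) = (c - 1)/(c - 2)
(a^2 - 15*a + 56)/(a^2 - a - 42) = (a - 8)/(a + 6)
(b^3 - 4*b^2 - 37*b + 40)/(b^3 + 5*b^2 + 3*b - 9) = (b^2 - 3*b - 40)/(b^2 + 6*b + 9)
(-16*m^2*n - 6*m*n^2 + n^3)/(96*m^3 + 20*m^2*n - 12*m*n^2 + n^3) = -n/(6*m - n)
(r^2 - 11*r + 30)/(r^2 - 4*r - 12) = (r - 5)/(r + 2)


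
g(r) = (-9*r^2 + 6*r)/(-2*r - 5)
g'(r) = (6 - 18*r)/(-2*r - 5) + 2*(-9*r^2 + 6*r)/(-2*r - 5)^2 = 6*(3*r^2 + 15*r - 5)/(4*r^2 + 20*r + 25)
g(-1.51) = 14.94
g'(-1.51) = -31.85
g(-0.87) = 3.69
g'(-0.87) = -8.91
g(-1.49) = 14.32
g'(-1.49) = -30.42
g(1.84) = 2.24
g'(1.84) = 2.61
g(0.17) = -0.14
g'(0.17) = -0.50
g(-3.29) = -74.15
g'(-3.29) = -52.58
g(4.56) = 11.32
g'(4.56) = 3.79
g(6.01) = 16.98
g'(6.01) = 4.01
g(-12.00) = -72.00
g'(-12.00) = 4.11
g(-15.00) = -84.60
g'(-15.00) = 4.27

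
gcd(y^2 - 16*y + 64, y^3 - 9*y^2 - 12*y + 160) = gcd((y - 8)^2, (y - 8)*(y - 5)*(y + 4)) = y - 8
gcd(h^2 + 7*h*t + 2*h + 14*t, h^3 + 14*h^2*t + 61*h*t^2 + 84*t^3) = h + 7*t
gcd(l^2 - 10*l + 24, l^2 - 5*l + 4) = l - 4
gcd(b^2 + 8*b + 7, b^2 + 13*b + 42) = b + 7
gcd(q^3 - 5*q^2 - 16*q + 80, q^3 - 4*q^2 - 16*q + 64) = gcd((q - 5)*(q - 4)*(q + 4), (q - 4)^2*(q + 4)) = q^2 - 16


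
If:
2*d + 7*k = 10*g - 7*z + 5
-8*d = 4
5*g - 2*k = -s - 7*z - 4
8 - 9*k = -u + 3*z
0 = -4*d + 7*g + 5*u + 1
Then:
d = -1/2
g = 210*z/499 - 11/499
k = 412/499 - 199*z/499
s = -4941*z/499 - 1117/499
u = -294*z/499 - 284/499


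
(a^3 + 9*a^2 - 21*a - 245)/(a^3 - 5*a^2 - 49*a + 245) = (a + 7)/(a - 7)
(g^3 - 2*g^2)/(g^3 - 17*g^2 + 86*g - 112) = g^2/(g^2 - 15*g + 56)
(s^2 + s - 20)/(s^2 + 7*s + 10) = (s - 4)/(s + 2)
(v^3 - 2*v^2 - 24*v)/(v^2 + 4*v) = v - 6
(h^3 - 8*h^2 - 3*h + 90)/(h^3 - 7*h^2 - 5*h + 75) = (h - 6)/(h - 5)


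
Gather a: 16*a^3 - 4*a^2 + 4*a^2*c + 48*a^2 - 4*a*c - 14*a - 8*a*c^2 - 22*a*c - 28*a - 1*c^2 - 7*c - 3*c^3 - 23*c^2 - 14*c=16*a^3 + a^2*(4*c + 44) + a*(-8*c^2 - 26*c - 42) - 3*c^3 - 24*c^2 - 21*c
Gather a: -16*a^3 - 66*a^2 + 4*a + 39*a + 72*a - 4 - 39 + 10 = -16*a^3 - 66*a^2 + 115*a - 33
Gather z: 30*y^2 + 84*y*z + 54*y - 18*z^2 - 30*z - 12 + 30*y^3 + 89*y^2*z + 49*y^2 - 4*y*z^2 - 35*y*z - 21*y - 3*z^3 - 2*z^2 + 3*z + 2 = 30*y^3 + 79*y^2 + 33*y - 3*z^3 + z^2*(-4*y - 20) + z*(89*y^2 + 49*y - 27) - 10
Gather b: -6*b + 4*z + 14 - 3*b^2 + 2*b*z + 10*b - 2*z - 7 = -3*b^2 + b*(2*z + 4) + 2*z + 7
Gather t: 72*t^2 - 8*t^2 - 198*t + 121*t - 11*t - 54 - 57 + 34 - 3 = 64*t^2 - 88*t - 80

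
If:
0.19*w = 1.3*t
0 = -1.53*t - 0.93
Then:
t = -0.61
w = -4.16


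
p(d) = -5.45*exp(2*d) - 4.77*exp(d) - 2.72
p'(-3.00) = -0.26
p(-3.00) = -2.97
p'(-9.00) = 0.00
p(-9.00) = -2.72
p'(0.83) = -68.27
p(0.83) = -42.32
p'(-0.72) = -4.90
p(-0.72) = -6.33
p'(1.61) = -296.67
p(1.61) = -162.99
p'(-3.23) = -0.21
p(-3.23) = -2.92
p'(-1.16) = -2.57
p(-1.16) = -4.75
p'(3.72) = -18756.81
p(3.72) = -9479.54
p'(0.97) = -88.43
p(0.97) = -53.23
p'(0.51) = -38.17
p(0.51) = -25.78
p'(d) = -10.9*exp(2*d) - 4.77*exp(d) = (-10.9*exp(d) - 4.77)*exp(d)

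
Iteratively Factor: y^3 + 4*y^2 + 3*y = (y)*(y^2 + 4*y + 3) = y*(y + 1)*(y + 3)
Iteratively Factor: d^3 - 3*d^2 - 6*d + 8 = (d - 1)*(d^2 - 2*d - 8) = (d - 4)*(d - 1)*(d + 2)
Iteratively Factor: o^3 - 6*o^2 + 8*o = (o - 4)*(o^2 - 2*o) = o*(o - 4)*(o - 2)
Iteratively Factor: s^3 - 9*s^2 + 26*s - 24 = (s - 2)*(s^2 - 7*s + 12) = (s - 3)*(s - 2)*(s - 4)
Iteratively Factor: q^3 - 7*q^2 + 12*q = (q - 4)*(q^2 - 3*q) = q*(q - 4)*(q - 3)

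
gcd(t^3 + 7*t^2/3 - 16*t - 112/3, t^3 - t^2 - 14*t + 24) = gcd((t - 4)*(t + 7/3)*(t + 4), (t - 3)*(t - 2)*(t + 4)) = t + 4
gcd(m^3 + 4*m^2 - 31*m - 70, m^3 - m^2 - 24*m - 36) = m + 2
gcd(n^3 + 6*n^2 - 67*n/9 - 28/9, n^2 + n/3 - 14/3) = 1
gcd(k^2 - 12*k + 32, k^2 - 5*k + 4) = k - 4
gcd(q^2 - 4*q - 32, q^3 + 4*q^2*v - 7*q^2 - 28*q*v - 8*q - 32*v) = q - 8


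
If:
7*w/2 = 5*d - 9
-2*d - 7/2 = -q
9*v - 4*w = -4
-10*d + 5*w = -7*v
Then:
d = 151/10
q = 337/10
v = 8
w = 19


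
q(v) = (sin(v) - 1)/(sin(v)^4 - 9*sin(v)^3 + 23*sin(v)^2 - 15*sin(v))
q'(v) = (sin(v) - 1)*(-4*sin(v)^3*cos(v) + 27*sin(v)^2*cos(v) - 46*sin(v)*cos(v) + 15*cos(v))/(sin(v)^4 - 9*sin(v)^3 + 23*sin(v)^2 - 15*sin(v))^2 + cos(v)/(sin(v)^4 - 9*sin(v)^3 + 23*sin(v)^2 - 15*sin(v)) = (-3*cos(v) + 16/tan(v) - 15*cos(v)/sin(v)^2)/((sin(v) - 5)^2*(sin(v) - 3)^2)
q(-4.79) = 0.13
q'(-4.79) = -0.00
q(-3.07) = -0.90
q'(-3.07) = 12.98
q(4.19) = -0.05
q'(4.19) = 0.04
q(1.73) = 0.13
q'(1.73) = 0.01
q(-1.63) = -0.04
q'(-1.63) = 0.00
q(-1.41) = -0.04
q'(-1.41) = -0.01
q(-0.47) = -0.12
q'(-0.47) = -0.28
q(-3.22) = 0.89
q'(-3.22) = 10.82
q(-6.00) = 0.28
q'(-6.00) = -0.80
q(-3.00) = -0.44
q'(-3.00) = 3.30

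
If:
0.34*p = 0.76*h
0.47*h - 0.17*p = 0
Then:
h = 0.00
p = 0.00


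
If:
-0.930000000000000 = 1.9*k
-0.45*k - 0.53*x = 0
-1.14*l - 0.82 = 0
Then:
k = -0.49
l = -0.72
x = 0.42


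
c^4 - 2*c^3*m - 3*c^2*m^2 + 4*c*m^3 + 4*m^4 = (c - 2*m)^2*(c + m)^2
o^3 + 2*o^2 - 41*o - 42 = (o - 6)*(o + 1)*(o + 7)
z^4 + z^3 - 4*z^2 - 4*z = z*(z - 2)*(z + 1)*(z + 2)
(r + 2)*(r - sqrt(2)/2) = r^2 - sqrt(2)*r/2 + 2*r - sqrt(2)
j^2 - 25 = (j - 5)*(j + 5)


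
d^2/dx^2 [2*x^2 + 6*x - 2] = 4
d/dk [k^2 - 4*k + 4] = 2*k - 4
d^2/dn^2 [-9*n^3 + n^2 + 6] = 2 - 54*n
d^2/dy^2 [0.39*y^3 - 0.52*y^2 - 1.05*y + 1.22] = 2.34*y - 1.04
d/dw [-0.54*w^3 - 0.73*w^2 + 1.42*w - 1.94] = -1.62*w^2 - 1.46*w + 1.42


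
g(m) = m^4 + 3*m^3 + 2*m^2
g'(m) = 4*m^3 + 9*m^2 + 4*m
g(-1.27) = -0.32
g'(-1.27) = 1.24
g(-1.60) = -0.61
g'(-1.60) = 0.26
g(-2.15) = 0.80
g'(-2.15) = -6.75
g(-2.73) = 9.41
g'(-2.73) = -25.23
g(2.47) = 94.63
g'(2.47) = 125.06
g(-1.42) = -0.49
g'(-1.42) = 1.01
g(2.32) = 77.20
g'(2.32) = 107.67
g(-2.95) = 16.12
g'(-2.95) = -36.17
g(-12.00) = 15840.00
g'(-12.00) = -5664.00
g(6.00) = 2016.00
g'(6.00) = 1212.00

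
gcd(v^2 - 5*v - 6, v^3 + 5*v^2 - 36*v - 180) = v - 6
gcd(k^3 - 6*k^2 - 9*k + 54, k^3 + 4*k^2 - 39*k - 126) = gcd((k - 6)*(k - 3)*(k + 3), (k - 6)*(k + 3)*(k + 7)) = k^2 - 3*k - 18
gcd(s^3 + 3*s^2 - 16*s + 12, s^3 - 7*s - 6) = 1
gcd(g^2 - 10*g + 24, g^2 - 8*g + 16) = g - 4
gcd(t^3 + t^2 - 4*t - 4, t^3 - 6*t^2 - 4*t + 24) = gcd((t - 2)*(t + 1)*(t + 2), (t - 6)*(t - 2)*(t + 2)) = t^2 - 4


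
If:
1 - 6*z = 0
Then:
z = 1/6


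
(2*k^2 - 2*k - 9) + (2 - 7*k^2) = -5*k^2 - 2*k - 7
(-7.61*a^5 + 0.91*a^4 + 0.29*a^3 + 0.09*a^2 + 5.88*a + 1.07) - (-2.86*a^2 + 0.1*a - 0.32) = -7.61*a^5 + 0.91*a^4 + 0.29*a^3 + 2.95*a^2 + 5.78*a + 1.39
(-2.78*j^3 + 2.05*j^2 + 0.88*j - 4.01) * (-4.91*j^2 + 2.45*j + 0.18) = 13.6498*j^5 - 16.8765*j^4 + 0.2013*j^3 + 22.2141*j^2 - 9.6661*j - 0.7218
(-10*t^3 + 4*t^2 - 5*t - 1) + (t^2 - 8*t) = -10*t^3 + 5*t^2 - 13*t - 1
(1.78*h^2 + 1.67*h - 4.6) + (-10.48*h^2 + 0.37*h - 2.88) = -8.7*h^2 + 2.04*h - 7.48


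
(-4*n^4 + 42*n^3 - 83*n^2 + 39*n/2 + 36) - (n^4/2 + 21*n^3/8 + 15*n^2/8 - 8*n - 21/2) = -9*n^4/2 + 315*n^3/8 - 679*n^2/8 + 55*n/2 + 93/2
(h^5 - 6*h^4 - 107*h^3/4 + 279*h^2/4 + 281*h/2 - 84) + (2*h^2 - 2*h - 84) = h^5 - 6*h^4 - 107*h^3/4 + 287*h^2/4 + 277*h/2 - 168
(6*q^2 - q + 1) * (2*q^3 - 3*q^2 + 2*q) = 12*q^5 - 20*q^4 + 17*q^3 - 5*q^2 + 2*q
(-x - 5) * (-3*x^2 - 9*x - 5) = 3*x^3 + 24*x^2 + 50*x + 25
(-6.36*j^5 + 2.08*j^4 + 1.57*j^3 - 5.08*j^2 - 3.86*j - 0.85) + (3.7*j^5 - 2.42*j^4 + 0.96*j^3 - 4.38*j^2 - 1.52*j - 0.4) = -2.66*j^5 - 0.34*j^4 + 2.53*j^3 - 9.46*j^2 - 5.38*j - 1.25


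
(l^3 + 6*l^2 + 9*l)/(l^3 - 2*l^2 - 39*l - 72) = l/(l - 8)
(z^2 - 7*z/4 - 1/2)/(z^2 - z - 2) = (z + 1/4)/(z + 1)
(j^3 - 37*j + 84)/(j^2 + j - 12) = (j^2 + 3*j - 28)/(j + 4)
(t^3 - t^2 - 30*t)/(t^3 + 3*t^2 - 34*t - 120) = t/(t + 4)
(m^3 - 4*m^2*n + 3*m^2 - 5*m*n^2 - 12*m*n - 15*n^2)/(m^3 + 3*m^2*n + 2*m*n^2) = (m^2 - 5*m*n + 3*m - 15*n)/(m*(m + 2*n))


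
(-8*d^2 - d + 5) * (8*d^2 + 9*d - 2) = -64*d^4 - 80*d^3 + 47*d^2 + 47*d - 10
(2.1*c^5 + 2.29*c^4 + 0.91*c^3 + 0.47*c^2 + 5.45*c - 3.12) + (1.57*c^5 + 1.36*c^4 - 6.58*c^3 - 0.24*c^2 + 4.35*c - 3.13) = 3.67*c^5 + 3.65*c^4 - 5.67*c^3 + 0.23*c^2 + 9.8*c - 6.25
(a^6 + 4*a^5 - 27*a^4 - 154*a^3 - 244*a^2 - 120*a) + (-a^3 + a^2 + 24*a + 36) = a^6 + 4*a^5 - 27*a^4 - 155*a^3 - 243*a^2 - 96*a + 36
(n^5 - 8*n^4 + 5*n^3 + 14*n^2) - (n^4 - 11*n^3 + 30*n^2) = n^5 - 9*n^4 + 16*n^3 - 16*n^2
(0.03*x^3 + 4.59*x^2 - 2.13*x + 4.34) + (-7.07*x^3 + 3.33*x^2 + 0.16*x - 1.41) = -7.04*x^3 + 7.92*x^2 - 1.97*x + 2.93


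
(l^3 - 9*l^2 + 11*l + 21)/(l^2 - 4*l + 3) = (l^2 - 6*l - 7)/(l - 1)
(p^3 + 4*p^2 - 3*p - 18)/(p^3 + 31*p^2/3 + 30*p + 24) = 3*(p^2 + p - 6)/(3*p^2 + 22*p + 24)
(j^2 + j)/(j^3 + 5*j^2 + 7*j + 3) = j/(j^2 + 4*j + 3)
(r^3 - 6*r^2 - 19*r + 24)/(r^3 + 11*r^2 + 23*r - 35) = (r^2 - 5*r - 24)/(r^2 + 12*r + 35)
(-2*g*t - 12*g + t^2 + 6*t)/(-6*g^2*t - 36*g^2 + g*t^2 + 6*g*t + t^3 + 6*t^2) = 1/(3*g + t)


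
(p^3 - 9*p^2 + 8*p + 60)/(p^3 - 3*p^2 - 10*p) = (p - 6)/p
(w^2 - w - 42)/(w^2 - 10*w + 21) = (w + 6)/(w - 3)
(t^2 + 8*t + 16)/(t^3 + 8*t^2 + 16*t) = 1/t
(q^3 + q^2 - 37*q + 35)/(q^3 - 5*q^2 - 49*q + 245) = (q - 1)/(q - 7)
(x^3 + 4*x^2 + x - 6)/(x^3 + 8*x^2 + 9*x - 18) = (x + 2)/(x + 6)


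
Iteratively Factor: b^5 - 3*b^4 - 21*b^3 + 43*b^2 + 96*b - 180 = (b + 3)*(b^4 - 6*b^3 - 3*b^2 + 52*b - 60) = (b + 3)^2*(b^3 - 9*b^2 + 24*b - 20) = (b - 2)*(b + 3)^2*(b^2 - 7*b + 10) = (b - 2)^2*(b + 3)^2*(b - 5)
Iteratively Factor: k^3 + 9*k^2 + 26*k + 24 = (k + 4)*(k^2 + 5*k + 6) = (k + 2)*(k + 4)*(k + 3)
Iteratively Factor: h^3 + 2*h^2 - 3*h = (h + 3)*(h^2 - h) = h*(h + 3)*(h - 1)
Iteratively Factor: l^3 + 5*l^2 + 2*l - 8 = (l + 4)*(l^2 + l - 2) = (l - 1)*(l + 4)*(l + 2)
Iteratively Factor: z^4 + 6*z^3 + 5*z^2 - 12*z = (z)*(z^3 + 6*z^2 + 5*z - 12) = z*(z + 4)*(z^2 + 2*z - 3) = z*(z - 1)*(z + 4)*(z + 3)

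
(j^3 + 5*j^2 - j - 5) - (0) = j^3 + 5*j^2 - j - 5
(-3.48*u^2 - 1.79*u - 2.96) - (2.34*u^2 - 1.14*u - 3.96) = -5.82*u^2 - 0.65*u + 1.0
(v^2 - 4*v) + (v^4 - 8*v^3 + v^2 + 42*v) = v^4 - 8*v^3 + 2*v^2 + 38*v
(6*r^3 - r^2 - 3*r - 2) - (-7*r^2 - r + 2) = 6*r^3 + 6*r^2 - 2*r - 4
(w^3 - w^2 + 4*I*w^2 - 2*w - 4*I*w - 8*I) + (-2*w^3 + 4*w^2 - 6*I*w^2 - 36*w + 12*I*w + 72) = -w^3 + 3*w^2 - 2*I*w^2 - 38*w + 8*I*w + 72 - 8*I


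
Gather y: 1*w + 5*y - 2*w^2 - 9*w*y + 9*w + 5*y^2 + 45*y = -2*w^2 + 10*w + 5*y^2 + y*(50 - 9*w)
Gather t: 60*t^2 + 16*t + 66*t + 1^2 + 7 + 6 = 60*t^2 + 82*t + 14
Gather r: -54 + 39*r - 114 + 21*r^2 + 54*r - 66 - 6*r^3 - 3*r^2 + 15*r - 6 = -6*r^3 + 18*r^2 + 108*r - 240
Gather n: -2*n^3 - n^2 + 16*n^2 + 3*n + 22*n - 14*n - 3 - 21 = -2*n^3 + 15*n^2 + 11*n - 24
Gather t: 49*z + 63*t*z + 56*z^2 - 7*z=63*t*z + 56*z^2 + 42*z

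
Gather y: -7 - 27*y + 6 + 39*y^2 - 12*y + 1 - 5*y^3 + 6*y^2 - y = -5*y^3 + 45*y^2 - 40*y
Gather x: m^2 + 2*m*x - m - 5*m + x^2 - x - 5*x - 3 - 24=m^2 - 6*m + x^2 + x*(2*m - 6) - 27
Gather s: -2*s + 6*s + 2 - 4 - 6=4*s - 8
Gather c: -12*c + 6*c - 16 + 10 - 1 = -6*c - 7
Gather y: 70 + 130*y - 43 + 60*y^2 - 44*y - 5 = 60*y^2 + 86*y + 22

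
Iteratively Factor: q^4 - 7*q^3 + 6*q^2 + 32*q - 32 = (q - 1)*(q^3 - 6*q^2 + 32) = (q - 4)*(q - 1)*(q^2 - 2*q - 8) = (q - 4)^2*(q - 1)*(q + 2)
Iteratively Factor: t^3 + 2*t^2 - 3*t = (t - 1)*(t^2 + 3*t) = (t - 1)*(t + 3)*(t)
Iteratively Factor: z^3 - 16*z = (z + 4)*(z^2 - 4*z) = z*(z + 4)*(z - 4)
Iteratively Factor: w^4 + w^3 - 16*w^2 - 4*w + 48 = (w - 3)*(w^3 + 4*w^2 - 4*w - 16) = (w - 3)*(w + 2)*(w^2 + 2*w - 8) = (w - 3)*(w - 2)*(w + 2)*(w + 4)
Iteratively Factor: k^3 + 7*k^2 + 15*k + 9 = (k + 1)*(k^2 + 6*k + 9) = (k + 1)*(k + 3)*(k + 3)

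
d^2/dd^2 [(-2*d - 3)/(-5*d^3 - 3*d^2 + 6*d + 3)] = 6*(50*d^5 + 180*d^4 + 146*d^3 - 3*d^2 + 9*d + 33)/(125*d^9 + 225*d^8 - 315*d^7 - 738*d^6 + 108*d^5 + 783*d^4 + 243*d^3 - 243*d^2 - 162*d - 27)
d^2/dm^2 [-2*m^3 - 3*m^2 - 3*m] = -12*m - 6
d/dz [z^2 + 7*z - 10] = 2*z + 7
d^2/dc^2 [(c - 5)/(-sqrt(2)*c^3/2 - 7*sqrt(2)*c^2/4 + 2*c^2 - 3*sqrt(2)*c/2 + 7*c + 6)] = 8*(4*(5 - c)*(3*sqrt(2)*c^2 - 8*c + 7*sqrt(2)*c - 14 + 3*sqrt(2))^2 + (6*sqrt(2)*c^2 - 16*c + 14*sqrt(2)*c + (c - 5)*(6*sqrt(2)*c - 8 + 7*sqrt(2)) - 28 + 6*sqrt(2))*(2*sqrt(2)*c^3 - 8*c^2 + 7*sqrt(2)*c^2 - 28*c + 6*sqrt(2)*c - 24))/(2*sqrt(2)*c^3 - 8*c^2 + 7*sqrt(2)*c^2 - 28*c + 6*sqrt(2)*c - 24)^3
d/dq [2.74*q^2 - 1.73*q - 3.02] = 5.48*q - 1.73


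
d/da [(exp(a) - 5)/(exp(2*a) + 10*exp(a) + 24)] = (-2*(exp(a) - 5)*(exp(a) + 5) + exp(2*a) + 10*exp(a) + 24)*exp(a)/(exp(2*a) + 10*exp(a) + 24)^2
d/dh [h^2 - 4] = 2*h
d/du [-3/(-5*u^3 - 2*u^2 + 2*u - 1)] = 3*(-15*u^2 - 4*u + 2)/(5*u^3 + 2*u^2 - 2*u + 1)^2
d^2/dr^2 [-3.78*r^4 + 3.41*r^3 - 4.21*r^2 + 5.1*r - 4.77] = -45.36*r^2 + 20.46*r - 8.42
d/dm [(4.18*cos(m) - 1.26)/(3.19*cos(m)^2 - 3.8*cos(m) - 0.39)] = (13.3342*cos(m)^2 - 8.0388*cos(m) + 6.4182)*sin(m)/(10.1761*cos(m)^4 - 24.244*cos(m)^3 + 11.9518*cos(m)^2 + 2.964*cos(m) + 0.1521)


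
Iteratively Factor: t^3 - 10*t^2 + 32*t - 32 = (t - 2)*(t^2 - 8*t + 16) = (t - 4)*(t - 2)*(t - 4)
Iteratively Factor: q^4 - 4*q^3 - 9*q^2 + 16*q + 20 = (q - 5)*(q^3 + q^2 - 4*q - 4) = (q - 5)*(q + 1)*(q^2 - 4) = (q - 5)*(q - 2)*(q + 1)*(q + 2)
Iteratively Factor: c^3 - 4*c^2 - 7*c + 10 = (c - 1)*(c^2 - 3*c - 10) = (c - 1)*(c + 2)*(c - 5)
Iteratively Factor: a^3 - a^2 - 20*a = (a + 4)*(a^2 - 5*a) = a*(a + 4)*(a - 5)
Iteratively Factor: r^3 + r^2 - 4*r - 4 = (r + 2)*(r^2 - r - 2) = (r + 1)*(r + 2)*(r - 2)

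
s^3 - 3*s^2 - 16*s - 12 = (s - 6)*(s + 1)*(s + 2)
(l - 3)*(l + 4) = l^2 + l - 12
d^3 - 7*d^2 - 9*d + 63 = (d - 7)*(d - 3)*(d + 3)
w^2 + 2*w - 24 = (w - 4)*(w + 6)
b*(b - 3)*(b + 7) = b^3 + 4*b^2 - 21*b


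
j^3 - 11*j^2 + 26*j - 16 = (j - 8)*(j - 2)*(j - 1)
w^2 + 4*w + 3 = (w + 1)*(w + 3)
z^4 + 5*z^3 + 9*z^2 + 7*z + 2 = (z + 1)^3*(z + 2)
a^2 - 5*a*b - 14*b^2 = (a - 7*b)*(a + 2*b)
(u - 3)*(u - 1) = u^2 - 4*u + 3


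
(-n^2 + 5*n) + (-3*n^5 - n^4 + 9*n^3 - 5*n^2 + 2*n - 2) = -3*n^5 - n^4 + 9*n^3 - 6*n^2 + 7*n - 2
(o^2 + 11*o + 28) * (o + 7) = o^3 + 18*o^2 + 105*o + 196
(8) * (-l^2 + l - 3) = -8*l^2 + 8*l - 24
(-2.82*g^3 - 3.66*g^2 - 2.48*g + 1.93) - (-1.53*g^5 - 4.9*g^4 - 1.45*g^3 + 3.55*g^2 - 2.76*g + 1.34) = 1.53*g^5 + 4.9*g^4 - 1.37*g^3 - 7.21*g^2 + 0.28*g + 0.59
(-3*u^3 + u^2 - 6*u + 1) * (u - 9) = -3*u^4 + 28*u^3 - 15*u^2 + 55*u - 9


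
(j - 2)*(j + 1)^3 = j^4 + j^3 - 3*j^2 - 5*j - 2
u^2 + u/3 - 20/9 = (u - 4/3)*(u + 5/3)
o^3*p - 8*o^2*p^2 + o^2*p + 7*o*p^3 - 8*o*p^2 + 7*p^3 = (o - 7*p)*(o - p)*(o*p + p)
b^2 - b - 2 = (b - 2)*(b + 1)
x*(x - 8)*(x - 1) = x^3 - 9*x^2 + 8*x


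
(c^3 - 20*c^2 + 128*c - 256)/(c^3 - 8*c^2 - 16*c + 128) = (c - 8)/(c + 4)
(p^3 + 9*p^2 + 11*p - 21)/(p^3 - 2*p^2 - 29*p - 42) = (p^2 + 6*p - 7)/(p^2 - 5*p - 14)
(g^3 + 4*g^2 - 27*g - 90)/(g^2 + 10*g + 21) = (g^2 + g - 30)/(g + 7)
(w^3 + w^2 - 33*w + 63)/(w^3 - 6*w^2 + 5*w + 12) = (w^2 + 4*w - 21)/(w^2 - 3*w - 4)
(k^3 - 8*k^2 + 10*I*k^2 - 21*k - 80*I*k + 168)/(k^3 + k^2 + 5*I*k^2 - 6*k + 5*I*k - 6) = (k^2 + k*(-8 + 7*I) - 56*I)/(k^2 + k*(1 + 2*I) + 2*I)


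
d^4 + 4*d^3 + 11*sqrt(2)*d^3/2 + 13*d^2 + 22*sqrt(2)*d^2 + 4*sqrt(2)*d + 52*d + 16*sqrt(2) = (d + 4)*(d + sqrt(2)/2)*(d + sqrt(2))*(d + 4*sqrt(2))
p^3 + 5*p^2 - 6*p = p*(p - 1)*(p + 6)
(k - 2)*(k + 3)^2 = k^3 + 4*k^2 - 3*k - 18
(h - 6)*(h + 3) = h^2 - 3*h - 18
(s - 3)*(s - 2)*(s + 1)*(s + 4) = s^4 - 15*s^2 + 10*s + 24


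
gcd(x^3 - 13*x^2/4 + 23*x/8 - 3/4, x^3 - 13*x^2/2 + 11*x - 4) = x^2 - 5*x/2 + 1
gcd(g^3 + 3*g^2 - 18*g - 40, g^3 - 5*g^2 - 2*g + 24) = g^2 - 2*g - 8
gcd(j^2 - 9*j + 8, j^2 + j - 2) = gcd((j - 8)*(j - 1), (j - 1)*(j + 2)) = j - 1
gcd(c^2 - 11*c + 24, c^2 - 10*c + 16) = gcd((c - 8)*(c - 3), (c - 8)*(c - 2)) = c - 8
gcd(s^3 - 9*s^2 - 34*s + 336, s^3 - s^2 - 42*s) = s^2 - s - 42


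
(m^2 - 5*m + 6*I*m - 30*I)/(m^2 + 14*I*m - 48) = (m - 5)/(m + 8*I)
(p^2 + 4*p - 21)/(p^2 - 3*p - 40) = (-p^2 - 4*p + 21)/(-p^2 + 3*p + 40)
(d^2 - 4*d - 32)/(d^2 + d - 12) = (d - 8)/(d - 3)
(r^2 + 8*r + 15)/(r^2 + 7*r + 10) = (r + 3)/(r + 2)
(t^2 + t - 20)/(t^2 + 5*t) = (t - 4)/t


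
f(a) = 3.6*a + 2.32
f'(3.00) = 3.60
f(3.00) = 13.12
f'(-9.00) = 3.60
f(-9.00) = -30.08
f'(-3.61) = 3.60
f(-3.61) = -10.68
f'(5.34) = 3.60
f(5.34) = 21.54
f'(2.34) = 3.60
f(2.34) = 10.74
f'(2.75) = 3.60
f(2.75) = 12.22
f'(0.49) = 3.60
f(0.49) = 4.08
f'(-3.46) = 3.60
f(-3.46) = -10.14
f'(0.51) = 3.60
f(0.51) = 4.16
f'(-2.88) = 3.60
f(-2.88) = -8.05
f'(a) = 3.60000000000000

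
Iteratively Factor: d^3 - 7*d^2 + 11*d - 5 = (d - 1)*(d^2 - 6*d + 5) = (d - 5)*(d - 1)*(d - 1)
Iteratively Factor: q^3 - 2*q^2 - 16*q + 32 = (q + 4)*(q^2 - 6*q + 8) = (q - 2)*(q + 4)*(q - 4)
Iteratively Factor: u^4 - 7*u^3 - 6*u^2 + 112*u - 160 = (u - 5)*(u^3 - 2*u^2 - 16*u + 32) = (u - 5)*(u - 4)*(u^2 + 2*u - 8) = (u - 5)*(u - 4)*(u + 4)*(u - 2)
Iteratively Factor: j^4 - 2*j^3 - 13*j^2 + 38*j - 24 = (j + 4)*(j^3 - 6*j^2 + 11*j - 6) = (j - 3)*(j + 4)*(j^2 - 3*j + 2) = (j - 3)*(j - 1)*(j + 4)*(j - 2)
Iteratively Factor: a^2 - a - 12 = (a - 4)*(a + 3)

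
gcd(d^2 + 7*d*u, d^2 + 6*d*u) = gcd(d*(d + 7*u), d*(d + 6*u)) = d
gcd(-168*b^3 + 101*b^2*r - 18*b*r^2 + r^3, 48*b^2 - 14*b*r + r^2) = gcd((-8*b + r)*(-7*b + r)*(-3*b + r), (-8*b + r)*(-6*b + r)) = -8*b + r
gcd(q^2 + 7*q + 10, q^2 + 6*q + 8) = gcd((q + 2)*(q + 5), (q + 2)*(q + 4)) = q + 2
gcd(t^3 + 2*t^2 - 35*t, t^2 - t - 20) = t - 5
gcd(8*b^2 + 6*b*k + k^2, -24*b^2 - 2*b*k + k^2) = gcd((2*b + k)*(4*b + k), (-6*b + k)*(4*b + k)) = 4*b + k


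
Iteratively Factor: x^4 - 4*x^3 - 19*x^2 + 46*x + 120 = (x - 5)*(x^3 + x^2 - 14*x - 24) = (x - 5)*(x - 4)*(x^2 + 5*x + 6) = (x - 5)*(x - 4)*(x + 3)*(x + 2)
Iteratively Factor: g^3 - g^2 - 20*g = (g - 5)*(g^2 + 4*g) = g*(g - 5)*(g + 4)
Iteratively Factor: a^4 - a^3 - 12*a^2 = (a + 3)*(a^3 - 4*a^2) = (a - 4)*(a + 3)*(a^2) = a*(a - 4)*(a + 3)*(a)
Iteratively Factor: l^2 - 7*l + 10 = (l - 5)*(l - 2)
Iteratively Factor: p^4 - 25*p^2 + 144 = (p - 4)*(p^3 + 4*p^2 - 9*p - 36) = (p - 4)*(p + 3)*(p^2 + p - 12) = (p - 4)*(p + 3)*(p + 4)*(p - 3)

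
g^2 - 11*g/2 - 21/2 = (g - 7)*(g + 3/2)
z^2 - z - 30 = (z - 6)*(z + 5)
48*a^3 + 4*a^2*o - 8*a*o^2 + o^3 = (-6*a + o)*(-4*a + o)*(2*a + o)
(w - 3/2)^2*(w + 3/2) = w^3 - 3*w^2/2 - 9*w/4 + 27/8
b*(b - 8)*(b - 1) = b^3 - 9*b^2 + 8*b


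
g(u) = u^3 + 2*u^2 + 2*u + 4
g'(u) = 3*u^2 + 4*u + 2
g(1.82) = 20.29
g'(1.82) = 19.22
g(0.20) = 4.49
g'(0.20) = 2.92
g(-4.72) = -66.04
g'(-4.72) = 49.96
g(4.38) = 135.16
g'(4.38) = 77.07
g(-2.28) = -2.02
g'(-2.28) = 8.48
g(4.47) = 142.22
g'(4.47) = 79.82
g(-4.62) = -61.16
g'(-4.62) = 47.55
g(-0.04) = 3.92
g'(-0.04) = 1.84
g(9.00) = 913.00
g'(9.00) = 281.00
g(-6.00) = -152.00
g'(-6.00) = 86.00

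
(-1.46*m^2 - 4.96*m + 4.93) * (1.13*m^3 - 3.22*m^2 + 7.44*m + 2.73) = -1.6498*m^5 - 0.903599999999999*m^4 + 10.6797*m^3 - 56.7628*m^2 + 23.1384*m + 13.4589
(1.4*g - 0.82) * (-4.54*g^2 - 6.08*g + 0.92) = -6.356*g^3 - 4.7892*g^2 + 6.2736*g - 0.7544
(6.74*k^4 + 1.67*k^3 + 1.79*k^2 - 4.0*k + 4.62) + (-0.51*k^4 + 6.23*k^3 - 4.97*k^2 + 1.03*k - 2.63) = 6.23*k^4 + 7.9*k^3 - 3.18*k^2 - 2.97*k + 1.99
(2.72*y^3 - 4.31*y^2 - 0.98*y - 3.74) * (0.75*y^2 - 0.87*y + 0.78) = 2.04*y^5 - 5.5989*y^4 + 5.1363*y^3 - 5.3142*y^2 + 2.4894*y - 2.9172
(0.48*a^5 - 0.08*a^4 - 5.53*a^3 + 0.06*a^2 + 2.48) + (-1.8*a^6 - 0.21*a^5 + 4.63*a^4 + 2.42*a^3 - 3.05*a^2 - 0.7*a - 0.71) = -1.8*a^6 + 0.27*a^5 + 4.55*a^4 - 3.11*a^3 - 2.99*a^2 - 0.7*a + 1.77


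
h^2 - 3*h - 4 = (h - 4)*(h + 1)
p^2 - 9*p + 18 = (p - 6)*(p - 3)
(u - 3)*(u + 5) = u^2 + 2*u - 15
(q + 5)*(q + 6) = q^2 + 11*q + 30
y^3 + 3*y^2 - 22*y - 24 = (y - 4)*(y + 1)*(y + 6)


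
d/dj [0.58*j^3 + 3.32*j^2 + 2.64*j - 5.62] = 1.74*j^2 + 6.64*j + 2.64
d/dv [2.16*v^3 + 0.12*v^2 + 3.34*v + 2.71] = 6.48*v^2 + 0.24*v + 3.34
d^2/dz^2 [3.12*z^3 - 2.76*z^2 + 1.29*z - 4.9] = 18.72*z - 5.52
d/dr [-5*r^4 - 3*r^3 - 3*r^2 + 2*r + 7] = -20*r^3 - 9*r^2 - 6*r + 2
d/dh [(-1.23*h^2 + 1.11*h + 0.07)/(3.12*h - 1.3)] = (-3.8376*h^2 + 3.198*h - 1.6614)/(9.7344*h^2 - 8.112*h + 1.69)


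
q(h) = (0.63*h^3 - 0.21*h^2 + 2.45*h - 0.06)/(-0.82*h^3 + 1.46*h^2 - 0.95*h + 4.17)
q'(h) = (1.89*h^2 - 0.42*h + 2.45)/(-0.82*h^3 + 1.46*h^2 - 0.95*h + 4.17) + (2.46*h^2 - 2.92*h + 0.95)*(0.63*h^3 - 0.21*h^2 + 2.45*h - 0.06)/(-0.82*h^3 + 1.46*h^2 - 0.95*h + 4.17)^2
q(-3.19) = -0.63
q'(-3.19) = 0.02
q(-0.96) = -0.44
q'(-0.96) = 0.27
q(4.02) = -1.61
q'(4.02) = 0.53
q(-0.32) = -0.19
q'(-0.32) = 0.51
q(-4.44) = -0.64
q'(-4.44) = 0.01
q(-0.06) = -0.05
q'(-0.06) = 0.57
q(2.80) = -3.76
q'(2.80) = 5.81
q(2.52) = -7.16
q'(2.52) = 25.35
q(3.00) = -2.92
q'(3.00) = 3.07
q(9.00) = -0.96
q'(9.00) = 0.03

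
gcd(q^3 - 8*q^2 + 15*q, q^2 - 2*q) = q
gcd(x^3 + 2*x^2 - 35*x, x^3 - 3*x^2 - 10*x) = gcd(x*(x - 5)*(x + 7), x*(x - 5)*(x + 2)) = x^2 - 5*x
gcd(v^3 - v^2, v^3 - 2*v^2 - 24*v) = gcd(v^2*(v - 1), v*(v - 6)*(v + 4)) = v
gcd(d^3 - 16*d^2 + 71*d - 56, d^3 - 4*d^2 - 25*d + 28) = d^2 - 8*d + 7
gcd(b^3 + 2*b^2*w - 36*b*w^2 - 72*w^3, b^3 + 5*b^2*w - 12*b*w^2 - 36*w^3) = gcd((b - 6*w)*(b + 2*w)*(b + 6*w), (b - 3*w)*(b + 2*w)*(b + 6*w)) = b^2 + 8*b*w + 12*w^2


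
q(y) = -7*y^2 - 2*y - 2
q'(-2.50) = 33.00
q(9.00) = -587.00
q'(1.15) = -18.10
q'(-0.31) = 2.34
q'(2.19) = -32.66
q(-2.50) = -40.75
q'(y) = -14*y - 2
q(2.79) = -62.07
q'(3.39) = -49.46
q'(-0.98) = 11.72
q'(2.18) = -32.52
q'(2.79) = -41.06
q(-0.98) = -6.76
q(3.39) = -89.22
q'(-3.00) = 40.00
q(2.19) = -39.95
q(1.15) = -13.56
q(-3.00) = -59.00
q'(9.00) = -128.00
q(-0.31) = -2.05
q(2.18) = -39.63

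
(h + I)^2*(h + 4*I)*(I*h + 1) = I*h^4 - 5*h^3 - 3*I*h^2 - 5*h - 4*I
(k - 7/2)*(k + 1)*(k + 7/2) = k^3 + k^2 - 49*k/4 - 49/4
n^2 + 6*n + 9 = (n + 3)^2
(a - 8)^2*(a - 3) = a^3 - 19*a^2 + 112*a - 192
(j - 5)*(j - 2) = j^2 - 7*j + 10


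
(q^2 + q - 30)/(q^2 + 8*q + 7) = (q^2 + q - 30)/(q^2 + 8*q + 7)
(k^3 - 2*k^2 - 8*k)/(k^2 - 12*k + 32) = k*(k + 2)/(k - 8)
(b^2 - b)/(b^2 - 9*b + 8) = b/(b - 8)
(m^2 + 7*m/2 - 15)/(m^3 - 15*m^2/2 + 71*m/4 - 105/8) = 4*(m + 6)/(4*m^2 - 20*m + 21)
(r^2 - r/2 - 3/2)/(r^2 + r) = (r - 3/2)/r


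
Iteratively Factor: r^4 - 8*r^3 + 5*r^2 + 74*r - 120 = (r - 4)*(r^3 - 4*r^2 - 11*r + 30) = (r - 5)*(r - 4)*(r^2 + r - 6) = (r - 5)*(r - 4)*(r + 3)*(r - 2)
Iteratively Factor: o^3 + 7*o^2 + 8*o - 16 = (o + 4)*(o^2 + 3*o - 4) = (o + 4)^2*(o - 1)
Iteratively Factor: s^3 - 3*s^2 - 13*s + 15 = (s - 1)*(s^2 - 2*s - 15) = (s - 5)*(s - 1)*(s + 3)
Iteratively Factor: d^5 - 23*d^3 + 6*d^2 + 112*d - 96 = (d - 2)*(d^4 + 2*d^3 - 19*d^2 - 32*d + 48) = (d - 2)*(d - 1)*(d^3 + 3*d^2 - 16*d - 48) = (d - 2)*(d - 1)*(d + 3)*(d^2 - 16) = (d - 2)*(d - 1)*(d + 3)*(d + 4)*(d - 4)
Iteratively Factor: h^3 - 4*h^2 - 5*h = (h - 5)*(h^2 + h) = h*(h - 5)*(h + 1)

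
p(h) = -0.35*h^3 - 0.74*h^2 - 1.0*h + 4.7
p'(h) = -1.05*h^2 - 1.48*h - 1.0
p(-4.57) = 27.22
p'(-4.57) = -16.17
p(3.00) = -14.41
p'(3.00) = -14.89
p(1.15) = 2.04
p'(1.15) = -4.09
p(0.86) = 3.07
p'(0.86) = -3.05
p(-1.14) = 5.40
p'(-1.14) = -0.68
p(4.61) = -49.93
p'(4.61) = -30.14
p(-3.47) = 13.88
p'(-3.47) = -8.51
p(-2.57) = 8.32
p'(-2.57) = -4.13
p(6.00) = -103.54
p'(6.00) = -47.68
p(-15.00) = 1034.45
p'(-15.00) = -215.05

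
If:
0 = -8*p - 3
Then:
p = -3/8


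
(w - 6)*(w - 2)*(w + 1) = w^3 - 7*w^2 + 4*w + 12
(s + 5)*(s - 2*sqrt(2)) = s^2 - 2*sqrt(2)*s + 5*s - 10*sqrt(2)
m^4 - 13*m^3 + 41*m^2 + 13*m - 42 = (m - 7)*(m - 6)*(m - 1)*(m + 1)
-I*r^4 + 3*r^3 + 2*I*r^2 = r^2*(r + 2*I)*(-I*r + 1)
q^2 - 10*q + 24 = (q - 6)*(q - 4)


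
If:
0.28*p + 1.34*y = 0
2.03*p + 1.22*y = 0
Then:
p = 0.00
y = 0.00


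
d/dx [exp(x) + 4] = exp(x)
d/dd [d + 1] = 1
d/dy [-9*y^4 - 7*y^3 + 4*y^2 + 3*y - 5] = -36*y^3 - 21*y^2 + 8*y + 3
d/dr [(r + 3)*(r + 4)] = 2*r + 7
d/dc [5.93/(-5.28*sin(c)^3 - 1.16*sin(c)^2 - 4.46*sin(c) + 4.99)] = (93.9312*sin(c)^2 + 13.7576*sin(c) + 26.4478)*cos(c)/(5.28*sin(c)^3 + 1.16*sin(c)^2 + 4.46*sin(c) - 4.99)^2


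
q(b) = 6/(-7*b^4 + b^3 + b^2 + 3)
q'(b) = 6*(28*b^3 - 3*b^2 - 2*b)/(-7*b^4 + b^3 + b^2 + 3)^2 = 6*b*(28*b^2 - 3*b - 2)/(-7*b^4 + b^3 + b^2 + 3)^2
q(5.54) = -0.00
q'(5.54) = 0.00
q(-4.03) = -0.00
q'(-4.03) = -0.00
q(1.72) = -0.12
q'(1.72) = 0.31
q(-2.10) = -0.04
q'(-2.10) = -0.08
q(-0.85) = -11.00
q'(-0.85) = -355.92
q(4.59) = -0.00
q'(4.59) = 0.00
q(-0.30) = 2.00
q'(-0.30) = -0.28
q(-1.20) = -0.51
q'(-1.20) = -2.17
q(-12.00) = 0.00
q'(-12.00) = 0.00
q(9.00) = 0.00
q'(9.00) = 0.00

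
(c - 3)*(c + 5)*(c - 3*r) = c^3 - 3*c^2*r + 2*c^2 - 6*c*r - 15*c + 45*r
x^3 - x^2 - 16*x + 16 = (x - 4)*(x - 1)*(x + 4)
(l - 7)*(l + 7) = l^2 - 49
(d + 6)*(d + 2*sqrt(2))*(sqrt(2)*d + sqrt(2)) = sqrt(2)*d^3 + 4*d^2 + 7*sqrt(2)*d^2 + 6*sqrt(2)*d + 28*d + 24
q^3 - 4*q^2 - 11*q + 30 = (q - 5)*(q - 2)*(q + 3)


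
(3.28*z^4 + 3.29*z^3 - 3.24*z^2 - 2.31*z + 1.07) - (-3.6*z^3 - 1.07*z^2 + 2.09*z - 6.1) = 3.28*z^4 + 6.89*z^3 - 2.17*z^2 - 4.4*z + 7.17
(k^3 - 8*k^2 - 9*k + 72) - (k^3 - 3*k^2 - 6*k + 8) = -5*k^2 - 3*k + 64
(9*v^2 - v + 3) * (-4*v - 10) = -36*v^3 - 86*v^2 - 2*v - 30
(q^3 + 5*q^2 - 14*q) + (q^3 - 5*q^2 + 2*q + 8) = 2*q^3 - 12*q + 8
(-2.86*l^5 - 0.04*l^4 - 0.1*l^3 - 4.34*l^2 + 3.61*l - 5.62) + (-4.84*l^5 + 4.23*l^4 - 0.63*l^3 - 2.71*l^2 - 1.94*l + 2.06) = -7.7*l^5 + 4.19*l^4 - 0.73*l^3 - 7.05*l^2 + 1.67*l - 3.56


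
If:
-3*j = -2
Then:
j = 2/3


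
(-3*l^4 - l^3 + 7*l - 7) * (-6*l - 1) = 18*l^5 + 9*l^4 + l^3 - 42*l^2 + 35*l + 7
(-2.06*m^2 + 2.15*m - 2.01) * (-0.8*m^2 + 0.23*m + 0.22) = 1.648*m^4 - 2.1938*m^3 + 1.6493*m^2 + 0.0107*m - 0.4422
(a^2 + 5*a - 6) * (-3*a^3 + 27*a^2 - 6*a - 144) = -3*a^5 + 12*a^4 + 147*a^3 - 336*a^2 - 684*a + 864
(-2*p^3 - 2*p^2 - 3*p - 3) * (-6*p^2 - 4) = 12*p^5 + 12*p^4 + 26*p^3 + 26*p^2 + 12*p + 12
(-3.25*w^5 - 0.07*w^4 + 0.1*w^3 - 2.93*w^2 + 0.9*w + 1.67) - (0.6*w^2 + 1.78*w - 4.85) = -3.25*w^5 - 0.07*w^4 + 0.1*w^3 - 3.53*w^2 - 0.88*w + 6.52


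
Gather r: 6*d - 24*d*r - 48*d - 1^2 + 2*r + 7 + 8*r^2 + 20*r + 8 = -42*d + 8*r^2 + r*(22 - 24*d) + 14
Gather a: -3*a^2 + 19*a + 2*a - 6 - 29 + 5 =-3*a^2 + 21*a - 30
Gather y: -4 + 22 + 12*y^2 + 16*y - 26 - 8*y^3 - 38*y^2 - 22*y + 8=-8*y^3 - 26*y^2 - 6*y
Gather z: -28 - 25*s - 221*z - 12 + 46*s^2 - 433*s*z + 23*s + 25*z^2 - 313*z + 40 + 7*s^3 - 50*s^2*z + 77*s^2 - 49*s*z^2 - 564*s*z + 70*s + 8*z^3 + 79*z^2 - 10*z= 7*s^3 + 123*s^2 + 68*s + 8*z^3 + z^2*(104 - 49*s) + z*(-50*s^2 - 997*s - 544)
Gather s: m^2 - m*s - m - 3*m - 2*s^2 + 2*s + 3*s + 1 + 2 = m^2 - 4*m - 2*s^2 + s*(5 - m) + 3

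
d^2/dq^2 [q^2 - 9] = 2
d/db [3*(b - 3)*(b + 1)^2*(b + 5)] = 12*b^3 + 36*b^2 - 60*b - 84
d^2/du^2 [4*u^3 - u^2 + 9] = 24*u - 2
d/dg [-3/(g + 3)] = 3/(g + 3)^2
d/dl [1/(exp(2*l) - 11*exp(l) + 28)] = (11 - 2*exp(l))*exp(l)/(exp(2*l) - 11*exp(l) + 28)^2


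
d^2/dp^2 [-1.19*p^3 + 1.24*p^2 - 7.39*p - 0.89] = 2.48 - 7.14*p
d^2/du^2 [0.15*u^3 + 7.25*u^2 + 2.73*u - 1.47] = 0.9*u + 14.5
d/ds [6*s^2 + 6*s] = 12*s + 6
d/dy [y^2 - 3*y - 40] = 2*y - 3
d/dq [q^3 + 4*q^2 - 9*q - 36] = 3*q^2 + 8*q - 9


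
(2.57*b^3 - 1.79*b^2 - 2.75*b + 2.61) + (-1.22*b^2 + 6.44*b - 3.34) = 2.57*b^3 - 3.01*b^2 + 3.69*b - 0.73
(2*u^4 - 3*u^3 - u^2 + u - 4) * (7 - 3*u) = -6*u^5 + 23*u^4 - 18*u^3 - 10*u^2 + 19*u - 28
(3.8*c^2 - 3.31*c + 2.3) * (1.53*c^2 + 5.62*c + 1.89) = 5.814*c^4 + 16.2917*c^3 - 7.9012*c^2 + 6.6701*c + 4.347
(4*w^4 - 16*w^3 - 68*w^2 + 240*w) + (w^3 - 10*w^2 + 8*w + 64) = 4*w^4 - 15*w^3 - 78*w^2 + 248*w + 64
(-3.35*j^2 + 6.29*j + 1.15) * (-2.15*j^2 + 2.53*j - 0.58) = 7.2025*j^4 - 21.999*j^3 + 15.3842*j^2 - 0.7387*j - 0.667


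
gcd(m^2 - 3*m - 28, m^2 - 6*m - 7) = m - 7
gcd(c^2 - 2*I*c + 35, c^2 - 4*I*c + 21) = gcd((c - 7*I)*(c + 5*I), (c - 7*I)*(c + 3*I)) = c - 7*I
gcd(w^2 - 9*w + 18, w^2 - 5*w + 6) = w - 3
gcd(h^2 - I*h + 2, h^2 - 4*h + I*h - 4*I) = h + I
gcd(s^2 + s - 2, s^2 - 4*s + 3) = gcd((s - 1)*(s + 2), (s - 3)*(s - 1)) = s - 1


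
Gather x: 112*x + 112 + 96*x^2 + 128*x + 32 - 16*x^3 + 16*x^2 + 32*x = -16*x^3 + 112*x^2 + 272*x + 144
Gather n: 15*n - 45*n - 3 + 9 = 6 - 30*n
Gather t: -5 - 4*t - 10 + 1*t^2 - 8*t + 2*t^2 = 3*t^2 - 12*t - 15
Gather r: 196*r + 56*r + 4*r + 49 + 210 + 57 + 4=256*r + 320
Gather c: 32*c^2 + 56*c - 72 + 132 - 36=32*c^2 + 56*c + 24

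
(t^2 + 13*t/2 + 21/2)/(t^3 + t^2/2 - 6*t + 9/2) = (2*t + 7)/(2*t^2 - 5*t + 3)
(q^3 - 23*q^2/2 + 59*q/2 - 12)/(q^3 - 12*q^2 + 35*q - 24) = (q - 1/2)/(q - 1)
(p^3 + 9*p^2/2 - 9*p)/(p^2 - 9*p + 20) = p*(2*p^2 + 9*p - 18)/(2*(p^2 - 9*p + 20))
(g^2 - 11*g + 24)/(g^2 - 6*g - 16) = (g - 3)/(g + 2)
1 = 1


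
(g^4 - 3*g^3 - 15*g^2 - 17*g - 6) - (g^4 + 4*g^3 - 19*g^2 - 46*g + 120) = -7*g^3 + 4*g^2 + 29*g - 126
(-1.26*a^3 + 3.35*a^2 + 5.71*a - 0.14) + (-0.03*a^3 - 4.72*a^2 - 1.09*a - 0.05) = -1.29*a^3 - 1.37*a^2 + 4.62*a - 0.19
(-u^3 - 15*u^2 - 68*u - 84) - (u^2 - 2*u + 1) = -u^3 - 16*u^2 - 66*u - 85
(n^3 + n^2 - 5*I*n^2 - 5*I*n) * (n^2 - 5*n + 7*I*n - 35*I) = n^5 - 4*n^4 + 2*I*n^4 + 30*n^3 - 8*I*n^3 - 140*n^2 - 10*I*n^2 - 175*n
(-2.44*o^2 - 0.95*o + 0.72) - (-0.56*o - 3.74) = -2.44*o^2 - 0.39*o + 4.46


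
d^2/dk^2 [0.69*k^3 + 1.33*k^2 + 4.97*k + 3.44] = 4.14*k + 2.66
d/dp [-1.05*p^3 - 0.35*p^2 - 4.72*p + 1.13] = -3.15*p^2 - 0.7*p - 4.72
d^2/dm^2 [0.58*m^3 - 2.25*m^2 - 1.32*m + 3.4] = 3.48*m - 4.5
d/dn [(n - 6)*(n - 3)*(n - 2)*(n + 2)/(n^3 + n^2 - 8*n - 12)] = (n^2 + 4*n - 28)/(n^2 + 4*n + 4)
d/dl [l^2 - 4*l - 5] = 2*l - 4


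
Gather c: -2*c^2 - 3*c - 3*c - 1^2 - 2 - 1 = -2*c^2 - 6*c - 4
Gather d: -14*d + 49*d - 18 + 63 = 35*d + 45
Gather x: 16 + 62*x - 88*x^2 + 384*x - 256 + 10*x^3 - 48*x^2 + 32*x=10*x^3 - 136*x^2 + 478*x - 240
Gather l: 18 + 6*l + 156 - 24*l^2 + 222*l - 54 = -24*l^2 + 228*l + 120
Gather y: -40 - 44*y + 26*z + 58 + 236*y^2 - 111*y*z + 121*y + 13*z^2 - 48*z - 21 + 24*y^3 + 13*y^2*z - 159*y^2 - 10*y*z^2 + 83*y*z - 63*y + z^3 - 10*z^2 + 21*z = 24*y^3 + y^2*(13*z + 77) + y*(-10*z^2 - 28*z + 14) + z^3 + 3*z^2 - z - 3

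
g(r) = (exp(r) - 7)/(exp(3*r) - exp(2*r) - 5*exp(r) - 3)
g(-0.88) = 1.27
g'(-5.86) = -0.01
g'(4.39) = -0.00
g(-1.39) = 1.57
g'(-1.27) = -0.57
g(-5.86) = 2.32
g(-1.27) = 1.51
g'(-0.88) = -0.62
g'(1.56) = 0.25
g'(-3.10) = -0.17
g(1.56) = -0.04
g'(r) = (exp(r) - 7)*(-3*exp(3*r) + 2*exp(2*r) + 5*exp(r))/(exp(3*r) - exp(2*r) - 5*exp(r) - 3)^2 + exp(r)/(exp(3*r) - exp(2*r) - 5*exp(r) - 3) = 2*(-exp(2*r) + 12*exp(r) - 19)*exp(r)/(exp(5*r) - 3*exp(4*r) - 6*exp(3*r) + 10*exp(2*r) + 21*exp(r) + 9)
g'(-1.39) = -0.54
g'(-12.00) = 0.00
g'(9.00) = 0.00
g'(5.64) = -0.00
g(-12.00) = 2.33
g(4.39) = 0.00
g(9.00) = 0.00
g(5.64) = 0.00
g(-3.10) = 2.16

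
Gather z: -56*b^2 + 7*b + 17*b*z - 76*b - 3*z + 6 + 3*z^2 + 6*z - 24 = -56*b^2 - 69*b + 3*z^2 + z*(17*b + 3) - 18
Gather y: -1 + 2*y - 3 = 2*y - 4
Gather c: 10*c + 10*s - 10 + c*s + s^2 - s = c*(s + 10) + s^2 + 9*s - 10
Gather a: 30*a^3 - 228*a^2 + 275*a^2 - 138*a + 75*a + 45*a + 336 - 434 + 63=30*a^3 + 47*a^2 - 18*a - 35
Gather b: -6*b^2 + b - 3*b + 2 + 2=-6*b^2 - 2*b + 4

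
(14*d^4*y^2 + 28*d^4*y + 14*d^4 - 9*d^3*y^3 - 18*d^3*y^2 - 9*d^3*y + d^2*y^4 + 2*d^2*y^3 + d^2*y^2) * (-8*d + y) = -112*d^5*y^2 - 224*d^5*y - 112*d^5 + 86*d^4*y^3 + 172*d^4*y^2 + 86*d^4*y - 17*d^3*y^4 - 34*d^3*y^3 - 17*d^3*y^2 + d^2*y^5 + 2*d^2*y^4 + d^2*y^3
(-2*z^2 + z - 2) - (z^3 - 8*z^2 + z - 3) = -z^3 + 6*z^2 + 1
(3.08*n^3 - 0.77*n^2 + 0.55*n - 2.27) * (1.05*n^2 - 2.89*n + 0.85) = 3.234*n^5 - 9.7097*n^4 + 5.4208*n^3 - 4.6275*n^2 + 7.0278*n - 1.9295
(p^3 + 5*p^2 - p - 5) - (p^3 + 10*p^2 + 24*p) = -5*p^2 - 25*p - 5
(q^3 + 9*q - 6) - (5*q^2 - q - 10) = q^3 - 5*q^2 + 10*q + 4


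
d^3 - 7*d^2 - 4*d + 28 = (d - 7)*(d - 2)*(d + 2)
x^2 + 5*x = x*(x + 5)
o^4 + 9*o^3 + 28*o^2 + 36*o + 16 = (o + 1)*(o + 2)^2*(o + 4)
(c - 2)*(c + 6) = c^2 + 4*c - 12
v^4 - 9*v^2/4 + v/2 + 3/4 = (v - 1)^2*(v + 1/2)*(v + 3/2)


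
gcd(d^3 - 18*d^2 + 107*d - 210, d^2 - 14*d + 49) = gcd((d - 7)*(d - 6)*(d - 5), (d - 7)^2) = d - 7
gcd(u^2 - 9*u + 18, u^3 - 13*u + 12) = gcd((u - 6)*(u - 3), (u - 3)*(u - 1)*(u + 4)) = u - 3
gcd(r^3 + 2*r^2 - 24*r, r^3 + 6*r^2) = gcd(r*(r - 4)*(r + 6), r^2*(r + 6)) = r^2 + 6*r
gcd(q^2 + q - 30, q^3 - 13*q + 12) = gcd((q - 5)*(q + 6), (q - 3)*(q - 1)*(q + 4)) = 1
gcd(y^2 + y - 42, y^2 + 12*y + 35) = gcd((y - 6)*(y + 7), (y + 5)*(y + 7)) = y + 7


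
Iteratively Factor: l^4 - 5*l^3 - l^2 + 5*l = (l - 5)*(l^3 - l) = (l - 5)*(l - 1)*(l^2 + l) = (l - 5)*(l - 1)*(l + 1)*(l)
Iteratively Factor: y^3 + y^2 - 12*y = (y + 4)*(y^2 - 3*y) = (y - 3)*(y + 4)*(y)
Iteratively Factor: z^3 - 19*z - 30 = (z + 3)*(z^2 - 3*z - 10) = (z - 5)*(z + 3)*(z + 2)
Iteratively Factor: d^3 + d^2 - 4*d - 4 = (d - 2)*(d^2 + 3*d + 2) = (d - 2)*(d + 2)*(d + 1)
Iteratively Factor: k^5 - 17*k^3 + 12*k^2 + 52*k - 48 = (k - 1)*(k^4 + k^3 - 16*k^2 - 4*k + 48) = (k - 2)*(k - 1)*(k^3 + 3*k^2 - 10*k - 24) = (k - 2)*(k - 1)*(k + 4)*(k^2 - k - 6) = (k - 2)*(k - 1)*(k + 2)*(k + 4)*(k - 3)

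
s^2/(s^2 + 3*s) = s/(s + 3)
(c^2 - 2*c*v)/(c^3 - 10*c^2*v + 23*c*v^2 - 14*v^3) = c/(c^2 - 8*c*v + 7*v^2)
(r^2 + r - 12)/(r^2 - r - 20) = (r - 3)/(r - 5)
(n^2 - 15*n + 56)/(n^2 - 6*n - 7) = (n - 8)/(n + 1)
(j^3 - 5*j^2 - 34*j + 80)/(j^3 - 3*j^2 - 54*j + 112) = (j + 5)/(j + 7)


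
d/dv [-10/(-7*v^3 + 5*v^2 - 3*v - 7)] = 10*(-21*v^2 + 10*v - 3)/(7*v^3 - 5*v^2 + 3*v + 7)^2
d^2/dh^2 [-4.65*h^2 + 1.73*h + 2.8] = -9.30000000000000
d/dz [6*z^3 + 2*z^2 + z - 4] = 18*z^2 + 4*z + 1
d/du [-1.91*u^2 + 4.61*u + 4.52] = 4.61 - 3.82*u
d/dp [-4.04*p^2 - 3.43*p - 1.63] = -8.08*p - 3.43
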